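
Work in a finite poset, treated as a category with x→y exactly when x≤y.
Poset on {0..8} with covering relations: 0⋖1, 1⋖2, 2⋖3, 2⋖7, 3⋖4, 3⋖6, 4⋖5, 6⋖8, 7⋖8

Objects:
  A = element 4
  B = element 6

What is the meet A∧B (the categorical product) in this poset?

{x : x<=A ∧ x<=B} = {0,1,2,3}  (A=4, B=6)
  0 <= 3
  1 <= 3
  2 <= 3
  3 <= 3
glb = 3

Answer: A∧B = 3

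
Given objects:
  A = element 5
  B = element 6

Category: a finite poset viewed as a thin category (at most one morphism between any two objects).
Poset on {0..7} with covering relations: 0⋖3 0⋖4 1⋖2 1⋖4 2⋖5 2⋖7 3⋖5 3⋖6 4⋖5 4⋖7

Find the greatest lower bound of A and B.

Answer: A∧B = 3

Derivation:
Common predecessors of 5,6: {0,3}
  0 ≤ 3
  3 ≤ 3
glb = 3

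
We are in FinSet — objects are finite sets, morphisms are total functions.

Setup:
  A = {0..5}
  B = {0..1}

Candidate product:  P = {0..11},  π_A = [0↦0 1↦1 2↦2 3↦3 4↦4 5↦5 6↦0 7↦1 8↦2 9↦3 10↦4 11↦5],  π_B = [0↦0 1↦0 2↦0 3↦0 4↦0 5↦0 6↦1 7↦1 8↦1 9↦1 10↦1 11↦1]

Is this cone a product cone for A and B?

|A|·|B| = 6·2 = 12;  |P| = 12
Check the pairing map k ↦ (π_A(k), π_B(k)):
  0 ↦ (0,0)
  1 ↦ (1,0)
  2 ↦ (2,0)
  3 ↦ (3,0)
  4 ↦ (4,0)
  5 ↦ (5,0)
  6 ↦ (0,1)
  7 ↦ (1,1)
  8 ↦ (2,1)
  9 ↦ (3,1)
  10 ↦ (4,1)
  11 ↦ (5,1)
distinct pairs in image: 12 / 12 needed
  → bijection onto A×B; projections well-typed.

Answer: VALID PRODUCT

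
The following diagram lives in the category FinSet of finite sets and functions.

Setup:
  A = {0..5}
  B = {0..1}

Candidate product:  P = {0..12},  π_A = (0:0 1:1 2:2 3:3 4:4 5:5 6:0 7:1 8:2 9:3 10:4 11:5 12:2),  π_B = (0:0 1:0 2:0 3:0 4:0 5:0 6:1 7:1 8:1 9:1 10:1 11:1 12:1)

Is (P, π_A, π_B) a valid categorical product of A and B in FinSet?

|A|·|B| = 6·2 = 12;  |P| = 13
  → cardinalities differ; no bijection possible.

Answer: NOT A VALID PRODUCT — |P|=13 ≠ |A|·|B|=12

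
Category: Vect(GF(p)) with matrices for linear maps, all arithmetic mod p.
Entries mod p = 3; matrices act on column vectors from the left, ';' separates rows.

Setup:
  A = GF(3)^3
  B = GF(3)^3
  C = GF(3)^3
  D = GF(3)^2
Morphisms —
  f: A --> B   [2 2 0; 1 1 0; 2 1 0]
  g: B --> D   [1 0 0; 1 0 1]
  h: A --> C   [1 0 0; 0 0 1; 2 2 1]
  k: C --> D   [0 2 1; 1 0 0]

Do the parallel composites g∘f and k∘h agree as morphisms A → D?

Along f;g (path 1):
  e0=⟨1,0,0⟩ f-->⟨2,1,2⟩ g-->⟨2,1⟩
  e1=⟨0,1,0⟩ f-->⟨2,1,1⟩ g-->⟨2,0⟩
  e2=⟨0,0,1⟩ f-->⟨0,0,0⟩ g-->⟨0,0⟩
  ⟦path⟧₁ = [2 2 0; 1 0 0]
Along h;k (path 2):
  e0=⟨1,0,0⟩ h-->⟨1,0,2⟩ k-->⟨2,1⟩
  e1=⟨0,1,0⟩ h-->⟨0,0,2⟩ k-->⟨2,0⟩
  e2=⟨0,0,1⟩ h-->⟨0,1,1⟩ k-->⟨0,0⟩
  ⟦path⟧₂ = [2 2 0; 1 0 0]
Equal? same morphism ✓

Answer: COMMUTES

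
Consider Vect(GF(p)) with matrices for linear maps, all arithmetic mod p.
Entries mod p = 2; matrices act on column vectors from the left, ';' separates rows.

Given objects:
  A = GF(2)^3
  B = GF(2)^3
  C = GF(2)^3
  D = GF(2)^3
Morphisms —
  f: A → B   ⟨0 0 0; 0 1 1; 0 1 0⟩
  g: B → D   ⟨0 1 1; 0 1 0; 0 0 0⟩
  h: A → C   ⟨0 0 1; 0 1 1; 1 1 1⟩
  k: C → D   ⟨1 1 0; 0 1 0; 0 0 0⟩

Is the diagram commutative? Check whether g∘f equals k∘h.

1) trace f;g:
  e0=(1,0,0) f→(0,0,0) g→(0,0,0)
  e1=(0,1,0) f→(0,1,1) g→(0,1,0)
  e2=(0,0,1) f→(0,1,0) g→(1,1,0)
  ⟦path⟧₁ = ⟨0 0 1; 0 1 1; 0 0 0⟩
2) trace h;k:
  e0=(1,0,0) h→(0,0,1) k→(0,0,0)
  e1=(0,1,0) h→(0,1,1) k→(1,1,0)
  e2=(0,0,1) h→(1,1,1) k→(0,1,0)
  ⟦path⟧₂ = ⟨0 1 0; 0 1 1; 0 0 0⟩
Equal? distinct morphisms ✗

Answer: DOES NOT COMMUTE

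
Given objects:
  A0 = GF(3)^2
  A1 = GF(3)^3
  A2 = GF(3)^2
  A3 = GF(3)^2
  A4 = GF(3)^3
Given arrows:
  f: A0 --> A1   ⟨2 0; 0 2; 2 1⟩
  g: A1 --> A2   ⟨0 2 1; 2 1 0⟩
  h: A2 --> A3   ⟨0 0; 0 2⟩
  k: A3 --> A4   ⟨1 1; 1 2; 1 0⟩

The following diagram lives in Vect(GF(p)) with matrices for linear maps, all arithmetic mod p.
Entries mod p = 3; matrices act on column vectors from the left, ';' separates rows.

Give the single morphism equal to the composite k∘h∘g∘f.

  e0=(1,0) f-->(2,0,2) g-->(2,1) h-->(0,2) k-->(2,1,0)
  e1=(0,1) f-->(0,2,1) g-->(2,2) h-->(0,1) k-->(1,2,0)
⟦path⟧: ⟨2 1; 1 2; 0 0⟩

Answer: ⟨2 1; 1 2; 0 0⟩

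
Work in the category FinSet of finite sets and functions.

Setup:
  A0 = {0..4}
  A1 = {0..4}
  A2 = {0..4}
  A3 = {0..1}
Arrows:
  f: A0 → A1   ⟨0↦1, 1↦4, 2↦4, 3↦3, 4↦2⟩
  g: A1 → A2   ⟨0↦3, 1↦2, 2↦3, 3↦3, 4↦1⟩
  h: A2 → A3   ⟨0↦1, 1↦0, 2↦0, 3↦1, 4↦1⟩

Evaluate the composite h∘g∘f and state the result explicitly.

  0 f→1 g→2 h→0
  1 f→4 g→1 h→0
  2 f→4 g→1 h→0
  3 f→3 g→3 h→1
  4 f→2 g→3 h→1
⟦path⟧: ⟨0↦0, 1↦0, 2↦0, 3↦1, 4↦1⟩

Answer: ⟨0↦0, 1↦0, 2↦0, 3↦1, 4↦1⟩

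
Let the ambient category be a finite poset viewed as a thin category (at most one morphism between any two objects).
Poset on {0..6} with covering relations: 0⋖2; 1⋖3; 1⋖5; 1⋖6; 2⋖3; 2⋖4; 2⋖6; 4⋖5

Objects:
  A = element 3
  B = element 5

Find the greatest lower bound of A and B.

Answer: NO MEET EXISTS

Derivation:
Lower bounds of A=3 and B=5: {0,1,2}
  maximal lower bounds 1 and 2 are incomparable: neither 1<=2 nor 2<=1
→ no greatest lower bound exists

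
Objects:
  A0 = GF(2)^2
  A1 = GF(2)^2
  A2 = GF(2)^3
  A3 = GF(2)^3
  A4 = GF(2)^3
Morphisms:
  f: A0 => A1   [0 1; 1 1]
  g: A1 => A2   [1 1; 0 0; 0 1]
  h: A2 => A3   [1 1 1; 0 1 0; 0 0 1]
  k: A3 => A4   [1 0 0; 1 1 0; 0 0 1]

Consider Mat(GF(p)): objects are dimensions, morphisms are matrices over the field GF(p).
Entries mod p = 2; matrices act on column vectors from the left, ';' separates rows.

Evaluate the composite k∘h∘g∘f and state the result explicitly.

  e0=(1,0) f=>(0,1) g=>(1,0,1) h=>(0,0,1) k=>(0,0,1)
  e1=(0,1) f=>(1,1) g=>(0,0,1) h=>(1,0,1) k=>(1,1,1)
⟦path⟧: [0 1; 0 1; 1 1]

Answer: [0 1; 0 1; 1 1]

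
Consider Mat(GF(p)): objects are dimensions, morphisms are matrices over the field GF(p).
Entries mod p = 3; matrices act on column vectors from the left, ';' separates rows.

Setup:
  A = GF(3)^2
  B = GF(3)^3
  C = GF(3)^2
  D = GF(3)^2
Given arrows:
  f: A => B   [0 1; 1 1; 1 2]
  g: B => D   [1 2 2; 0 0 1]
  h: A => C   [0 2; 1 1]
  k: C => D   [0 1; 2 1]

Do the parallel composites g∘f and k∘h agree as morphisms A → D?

Answer: COMMUTES

Derivation:
Path 1 = f;g:
  e0=(1,0) f=>(0,1,1) g=>(1,1)
  e1=(0,1) f=>(1,1,2) g=>(1,2)
  result₁ = [1 1; 1 2]
Path 2 = h;k:
  e0=(1,0) h=>(0,1) k=>(1,1)
  e1=(0,1) h=>(2,1) k=>(1,2)
  result₂ = [1 1; 1 2]
Equal? equal; square commutes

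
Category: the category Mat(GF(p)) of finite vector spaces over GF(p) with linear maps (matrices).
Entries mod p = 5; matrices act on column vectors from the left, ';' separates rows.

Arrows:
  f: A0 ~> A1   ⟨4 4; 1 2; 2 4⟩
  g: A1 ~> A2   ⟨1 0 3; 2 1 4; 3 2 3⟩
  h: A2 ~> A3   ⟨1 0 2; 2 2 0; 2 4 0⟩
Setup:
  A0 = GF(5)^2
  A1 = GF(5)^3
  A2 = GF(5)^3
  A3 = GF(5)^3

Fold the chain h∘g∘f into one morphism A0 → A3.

Answer: ⟨0 2; 4 4; 3 1⟩

Work:
  e0=[1,0] f~>[4,1,2] g~>[0,2,0] h~>[0,4,3]
  e1=[0,1] f~>[4,2,4] g~>[1,1,3] h~>[2,4,1]
⟦path⟧: ⟨0 2; 4 4; 3 1⟩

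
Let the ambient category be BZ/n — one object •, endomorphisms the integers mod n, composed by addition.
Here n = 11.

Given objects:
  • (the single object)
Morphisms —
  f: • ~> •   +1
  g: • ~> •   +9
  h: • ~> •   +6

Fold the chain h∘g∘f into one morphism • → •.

Answer: +5

Derivation:
  0 +1≡1 +9≡10 +6≡5  (mod 11)
composite: +5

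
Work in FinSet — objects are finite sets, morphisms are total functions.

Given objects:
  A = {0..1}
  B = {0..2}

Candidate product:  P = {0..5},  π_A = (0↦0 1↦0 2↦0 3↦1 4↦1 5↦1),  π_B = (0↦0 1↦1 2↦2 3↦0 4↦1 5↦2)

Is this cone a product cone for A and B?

Answer: VALID PRODUCT

Work:
|A|·|B| = 2·3 = 6;  |P| = 6
Check the pairing map k ↦ (π_A(k), π_B(k)):
  0 ↦ (0,0)
  1 ↦ (0,1)
  2 ↦ (0,2)
  3 ↦ (1,0)
  4 ↦ (1,1)
  5 ↦ (1,2)
distinct pairs in image: 6 / 6 needed
  → bijection onto A×B; projections well-typed.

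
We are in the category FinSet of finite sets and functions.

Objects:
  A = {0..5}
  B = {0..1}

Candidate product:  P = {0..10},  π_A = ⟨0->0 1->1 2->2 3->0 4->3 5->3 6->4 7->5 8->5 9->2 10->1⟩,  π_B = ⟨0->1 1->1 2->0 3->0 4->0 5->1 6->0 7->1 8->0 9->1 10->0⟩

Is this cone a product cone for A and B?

Answer: NOT A VALID PRODUCT — |P|=11 ≠ |A|·|B|=12

Derivation:
|A|·|B| = 6·2 = 12;  |P| = 11
  → cardinalities differ; no bijection possible.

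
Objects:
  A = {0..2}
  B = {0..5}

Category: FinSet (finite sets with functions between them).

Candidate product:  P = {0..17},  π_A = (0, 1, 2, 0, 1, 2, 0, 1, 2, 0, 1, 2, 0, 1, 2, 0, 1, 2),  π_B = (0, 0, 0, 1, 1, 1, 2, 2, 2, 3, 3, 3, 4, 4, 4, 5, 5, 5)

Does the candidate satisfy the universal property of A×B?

Answer: VALID PRODUCT

Derivation:
|A|·|B| = 3·6 = 18;  |P| = 18
Check the pairing map k ↦ (π_A(k), π_B(k)):
  0 ↦ (0,0)
  1 ↦ (1,0)
  2 ↦ (2,0)
  3 ↦ (0,1)
  4 ↦ (1,1)
  5 ↦ (2,1)
  6 ↦ (0,2)
  7 ↦ (1,2)
  8 ↦ (2,2)
  9 ↦ (0,3)
  10 ↦ (1,3)
  11 ↦ (2,3)
  12 ↦ (0,4)
  13 ↦ (1,4)
  14 ↦ (2,4)
  15 ↦ (0,5)
  16 ↦ (1,5)
  17 ↦ (2,5)
distinct pairs in image: 18 / 18 needed
  → bijection onto A×B; projections well-typed.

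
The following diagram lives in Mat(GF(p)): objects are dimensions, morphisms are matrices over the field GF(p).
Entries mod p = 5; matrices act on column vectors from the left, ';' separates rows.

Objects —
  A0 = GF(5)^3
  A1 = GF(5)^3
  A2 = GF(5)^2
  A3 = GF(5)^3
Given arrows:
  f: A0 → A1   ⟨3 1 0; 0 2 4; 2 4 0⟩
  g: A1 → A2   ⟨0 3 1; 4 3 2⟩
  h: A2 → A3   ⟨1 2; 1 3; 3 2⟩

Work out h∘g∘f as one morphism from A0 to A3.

Answer: ⟨4 1 1; 0 4 3; 3 1 0⟩

Trace:
  e0=⟨1,0,0⟩ f→⟨3,0,2⟩ g→⟨2,1⟩ h→⟨4,0,3⟩
  e1=⟨0,1,0⟩ f→⟨1,2,4⟩ g→⟨0,3⟩ h→⟨1,4,1⟩
  e2=⟨0,0,1⟩ f→⟨0,4,0⟩ g→⟨2,2⟩ h→⟨1,3,0⟩
⟦path⟧: ⟨4 1 1; 0 4 3; 3 1 0⟩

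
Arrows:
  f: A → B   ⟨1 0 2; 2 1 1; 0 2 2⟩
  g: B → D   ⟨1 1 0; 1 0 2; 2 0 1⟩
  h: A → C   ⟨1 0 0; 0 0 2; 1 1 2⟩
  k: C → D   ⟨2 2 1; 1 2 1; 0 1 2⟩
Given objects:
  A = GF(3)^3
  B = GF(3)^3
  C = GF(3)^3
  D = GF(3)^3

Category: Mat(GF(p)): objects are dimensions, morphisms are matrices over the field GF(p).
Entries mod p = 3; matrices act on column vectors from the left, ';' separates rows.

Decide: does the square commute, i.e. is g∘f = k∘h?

Answer: DOES NOT COMMUTE

Trace:
Along f;g (path 1):
  e0=[1,0,0] f→[1,2,0] g→[0,1,2]
  e1=[0,1,0] f→[0,1,2] g→[1,1,2]
  e2=[0,0,1] f→[2,1,2] g→[0,0,0]
  ⟦path⟧₁ = ⟨0 1 0; 1 1 0; 2 2 0⟩
Along h;k (path 2):
  e0=[1,0,0] h→[1,0,1] k→[0,2,2]
  e1=[0,1,0] h→[0,0,1] k→[1,1,2]
  e2=[0,0,1] h→[0,2,2] k→[0,0,0]
  ⟦path⟧₂ = ⟨0 1 0; 2 1 0; 2 2 0⟩
Equal? differ; not commutative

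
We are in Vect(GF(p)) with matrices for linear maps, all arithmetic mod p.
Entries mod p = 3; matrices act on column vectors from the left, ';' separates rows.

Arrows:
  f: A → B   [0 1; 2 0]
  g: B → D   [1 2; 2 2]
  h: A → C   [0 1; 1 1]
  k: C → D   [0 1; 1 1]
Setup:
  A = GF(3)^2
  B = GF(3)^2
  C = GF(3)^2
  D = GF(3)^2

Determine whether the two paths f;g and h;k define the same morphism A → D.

Answer: COMMUTES

Work:
Along f;g (path 1):
  e0=[1,0] f→[0,2] g→[1,1]
  e1=[0,1] f→[1,0] g→[1,2]
  result₁ = [1 1; 1 2]
Along h;k (path 2):
  e0=[1,0] h→[0,1] k→[1,1]
  e1=[0,1] h→[1,1] k→[1,2]
  result₂ = [1 1; 1 2]
Equal? same morphism ✓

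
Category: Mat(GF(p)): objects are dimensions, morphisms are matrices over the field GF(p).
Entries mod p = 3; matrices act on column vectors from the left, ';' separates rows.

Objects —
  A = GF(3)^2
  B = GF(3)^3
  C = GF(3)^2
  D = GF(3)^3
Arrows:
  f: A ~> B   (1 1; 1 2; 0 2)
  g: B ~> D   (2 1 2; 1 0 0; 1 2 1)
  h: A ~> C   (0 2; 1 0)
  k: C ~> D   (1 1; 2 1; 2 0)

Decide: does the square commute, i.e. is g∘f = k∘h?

Path 1 = f;g:
  e0=[1,0] f~>[1,1,0] g~>[0,1,0]
  e1=[0,1] f~>[1,2,2] g~>[2,1,1]
  result₁ = (0 2; 1 1; 0 1)
Path 2 = h;k:
  e0=[1,0] h~>[0,1] k~>[1,1,0]
  e1=[0,1] h~>[2,0] k~>[2,1,1]
  result₂ = (1 2; 1 1; 0 1)
Equal? differ; not commutative

Answer: DOES NOT COMMUTE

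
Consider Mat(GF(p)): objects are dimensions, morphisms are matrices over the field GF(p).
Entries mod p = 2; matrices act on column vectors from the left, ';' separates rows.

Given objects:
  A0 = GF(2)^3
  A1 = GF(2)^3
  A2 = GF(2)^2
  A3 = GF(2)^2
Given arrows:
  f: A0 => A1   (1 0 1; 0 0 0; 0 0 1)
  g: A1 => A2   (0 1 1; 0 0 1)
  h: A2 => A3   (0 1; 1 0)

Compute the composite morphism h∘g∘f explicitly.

Answer: (0 0 1; 0 0 1)

Derivation:
  e0=[1,0,0] f=>[1,0,0] g=>[0,0] h=>[0,0]
  e1=[0,1,0] f=>[0,0,0] g=>[0,0] h=>[0,0]
  e2=[0,0,1] f=>[1,0,1] g=>[1,1] h=>[1,1]
⟦path⟧: (0 0 1; 0 0 1)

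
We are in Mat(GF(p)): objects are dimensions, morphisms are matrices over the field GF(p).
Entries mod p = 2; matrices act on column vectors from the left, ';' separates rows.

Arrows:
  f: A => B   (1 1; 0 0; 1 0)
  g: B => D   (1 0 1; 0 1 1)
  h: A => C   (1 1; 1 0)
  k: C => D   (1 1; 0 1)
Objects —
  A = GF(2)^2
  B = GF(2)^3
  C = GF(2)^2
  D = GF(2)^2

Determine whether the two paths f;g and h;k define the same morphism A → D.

Answer: COMMUTES

Trace:
Path 1 = f;g:
  e0=[1,0] f=>[1,0,1] g=>[0,1]
  e1=[0,1] f=>[1,0,0] g=>[1,0]
  ⟦path⟧₁ = (0 1; 1 0)
Path 2 = h;k:
  e0=[1,0] h=>[1,1] k=>[0,1]
  e1=[0,1] h=>[1,0] k=>[1,0]
  ⟦path⟧₂ = (0 1; 1 0)
Equal? YES — commutes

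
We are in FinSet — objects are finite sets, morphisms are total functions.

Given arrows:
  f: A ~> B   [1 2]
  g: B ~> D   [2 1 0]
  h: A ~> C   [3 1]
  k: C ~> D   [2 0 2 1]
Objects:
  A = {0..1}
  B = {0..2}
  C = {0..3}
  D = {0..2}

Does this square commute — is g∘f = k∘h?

Path 1 = f;g:
  0 f~>1 g~>1
  1 f~>2 g~>0
  result₁ = [1 0]
Path 2 = h;k:
  0 h~>3 k~>1
  1 h~>1 k~>0
  result₂ = [1 0]
Equal? equal; square commutes

Answer: COMMUTES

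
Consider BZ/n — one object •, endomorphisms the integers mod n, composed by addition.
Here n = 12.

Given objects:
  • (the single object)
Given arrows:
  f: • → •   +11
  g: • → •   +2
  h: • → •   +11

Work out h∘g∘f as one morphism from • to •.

  0 +11≡11 +2≡1 +11≡0  (mod 12)
⟦path⟧: +0

Answer: +0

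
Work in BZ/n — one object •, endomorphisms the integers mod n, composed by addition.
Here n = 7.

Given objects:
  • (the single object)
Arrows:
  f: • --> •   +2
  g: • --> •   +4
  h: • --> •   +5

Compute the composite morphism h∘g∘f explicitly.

  0 +2≡2 +4≡6 +5≡4  (mod 7)
result: +4

Answer: +4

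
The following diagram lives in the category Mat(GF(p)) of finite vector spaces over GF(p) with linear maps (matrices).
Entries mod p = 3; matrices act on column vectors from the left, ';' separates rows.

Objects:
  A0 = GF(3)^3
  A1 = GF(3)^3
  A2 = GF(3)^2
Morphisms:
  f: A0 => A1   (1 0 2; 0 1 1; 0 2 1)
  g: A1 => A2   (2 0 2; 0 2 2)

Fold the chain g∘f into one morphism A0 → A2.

Answer: (2 1 0; 0 0 1)

Work:
  e0=⟨1,0,0⟩ f=>⟨1,0,0⟩ g=>⟨2,0⟩
  e1=⟨0,1,0⟩ f=>⟨0,1,2⟩ g=>⟨1,0⟩
  e2=⟨0,0,1⟩ f=>⟨2,1,1⟩ g=>⟨0,1⟩
composite: (2 1 0; 0 0 1)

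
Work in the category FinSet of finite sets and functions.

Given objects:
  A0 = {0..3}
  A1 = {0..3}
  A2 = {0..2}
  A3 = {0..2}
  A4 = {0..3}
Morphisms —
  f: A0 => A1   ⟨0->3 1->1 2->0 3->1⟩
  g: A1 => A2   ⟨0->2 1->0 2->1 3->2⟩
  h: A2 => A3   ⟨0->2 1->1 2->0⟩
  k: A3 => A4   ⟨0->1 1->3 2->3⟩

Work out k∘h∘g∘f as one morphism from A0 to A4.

  0 f=>3 g=>2 h=>0 k=>1
  1 f=>1 g=>0 h=>2 k=>3
  2 f=>0 g=>2 h=>0 k=>1
  3 f=>1 g=>0 h=>2 k=>3
result: ⟨0->1 1->3 2->1 3->3⟩

Answer: ⟨0->1 1->3 2->1 3->3⟩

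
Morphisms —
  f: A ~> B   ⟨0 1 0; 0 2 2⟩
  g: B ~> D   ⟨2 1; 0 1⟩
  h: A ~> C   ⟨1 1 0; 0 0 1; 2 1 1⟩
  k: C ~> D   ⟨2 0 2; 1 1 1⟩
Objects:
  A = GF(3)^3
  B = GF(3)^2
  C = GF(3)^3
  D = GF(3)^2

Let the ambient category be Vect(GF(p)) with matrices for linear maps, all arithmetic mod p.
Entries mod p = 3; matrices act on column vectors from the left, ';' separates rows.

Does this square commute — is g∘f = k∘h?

1) trace f;g:
  e0=⟨1,0,0⟩ f~>⟨0,0⟩ g~>⟨0,0⟩
  e1=⟨0,1,0⟩ f~>⟨1,2⟩ g~>⟨1,2⟩
  e2=⟨0,0,1⟩ f~>⟨0,2⟩ g~>⟨2,2⟩
  composite₁ = ⟨0 1 2; 0 2 2⟩
2) trace h;k:
  e0=⟨1,0,0⟩ h~>⟨1,0,2⟩ k~>⟨0,0⟩
  e1=⟨0,1,0⟩ h~>⟨1,0,1⟩ k~>⟨1,2⟩
  e2=⟨0,0,1⟩ h~>⟨0,1,1⟩ k~>⟨2,2⟩
  composite₂ = ⟨0 1 2; 0 2 2⟩
Equal? equal; square commutes

Answer: COMMUTES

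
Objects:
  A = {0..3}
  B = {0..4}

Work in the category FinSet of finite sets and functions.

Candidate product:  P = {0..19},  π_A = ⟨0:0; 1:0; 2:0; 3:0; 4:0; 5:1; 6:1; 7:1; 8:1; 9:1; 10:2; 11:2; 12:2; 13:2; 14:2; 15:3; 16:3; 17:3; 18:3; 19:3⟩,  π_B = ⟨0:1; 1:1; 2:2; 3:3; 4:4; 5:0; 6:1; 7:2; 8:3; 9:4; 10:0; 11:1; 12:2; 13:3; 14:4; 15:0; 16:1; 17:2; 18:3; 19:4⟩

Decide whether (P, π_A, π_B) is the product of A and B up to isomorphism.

Answer: NOT A VALID PRODUCT — duplicate pair at indices 1,0

Trace:
|A|·|B| = 4·5 = 20;  |P| = 20
Check the pairing map k ↦ (π_A(k), π_B(k)):
  0 : (0,1)
  1 : (0,1)  ✗ repeats pair of k=0
  2 : (0,2)
  3 : (0,3)
  4 : (0,4)
  5 : (1,0)
  6 : (1,1)
  7 : (1,2)
  8 : (1,3)
  9 : (1,4)
  10 : (2,0)
  11 : (2,1)
  12 : (2,2)
  13 : (2,3)
  14 : (2,4)
  15 : (3,0)
  16 : (3,1)
  17 : (3,2)
  18 : (3,3)
  19 : (3,4)
distinct pairs in image: 19 / 20 needed
  → (0,1) hit at k=0 and k=1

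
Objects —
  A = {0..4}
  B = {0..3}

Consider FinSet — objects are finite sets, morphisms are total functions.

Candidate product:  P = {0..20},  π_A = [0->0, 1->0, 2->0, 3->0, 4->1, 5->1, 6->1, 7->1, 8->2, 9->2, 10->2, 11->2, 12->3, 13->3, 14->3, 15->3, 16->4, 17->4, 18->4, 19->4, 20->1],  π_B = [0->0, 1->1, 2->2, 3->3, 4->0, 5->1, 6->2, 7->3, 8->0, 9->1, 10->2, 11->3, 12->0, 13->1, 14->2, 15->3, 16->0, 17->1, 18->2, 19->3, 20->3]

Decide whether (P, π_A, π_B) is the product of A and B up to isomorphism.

|A|·|B| = 5·4 = 20;  |P| = 21
  → cardinalities differ; no bijection possible.

Answer: NOT A VALID PRODUCT — |P|=21 ≠ |A|·|B|=20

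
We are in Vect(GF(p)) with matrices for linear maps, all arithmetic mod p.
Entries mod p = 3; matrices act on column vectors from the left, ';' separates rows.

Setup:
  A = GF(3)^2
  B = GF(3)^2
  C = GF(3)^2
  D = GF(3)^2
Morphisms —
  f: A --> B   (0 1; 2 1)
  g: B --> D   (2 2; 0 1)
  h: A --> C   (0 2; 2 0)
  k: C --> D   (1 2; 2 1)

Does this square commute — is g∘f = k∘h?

Along f;g (path 1):
  e0=[1,0] f-->[0,2] g-->[1,2]
  e1=[0,1] f-->[1,1] g-->[1,1]
  result₁ = (1 1; 2 1)
Along h;k (path 2):
  e0=[1,0] h-->[0,2] k-->[1,2]
  e1=[0,1] h-->[2,0] k-->[2,1]
  result₂ = (1 2; 2 1)
Equal? NO — does not commute

Answer: DOES NOT COMMUTE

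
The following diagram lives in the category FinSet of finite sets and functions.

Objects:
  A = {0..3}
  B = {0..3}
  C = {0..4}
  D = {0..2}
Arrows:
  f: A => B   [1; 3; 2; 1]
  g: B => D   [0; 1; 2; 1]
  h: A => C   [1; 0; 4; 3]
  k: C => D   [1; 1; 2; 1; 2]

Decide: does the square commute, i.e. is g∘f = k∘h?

1) trace f;g:
  0 f=>1 g=>1
  1 f=>3 g=>1
  2 f=>2 g=>2
  3 f=>1 g=>1
  ⟦path⟧₁ = [1; 1; 2; 1]
2) trace h;k:
  0 h=>1 k=>1
  1 h=>0 k=>1
  2 h=>4 k=>2
  3 h=>3 k=>1
  ⟦path⟧₂ = [1; 1; 2; 1]
Equal? YES — commutes

Answer: COMMUTES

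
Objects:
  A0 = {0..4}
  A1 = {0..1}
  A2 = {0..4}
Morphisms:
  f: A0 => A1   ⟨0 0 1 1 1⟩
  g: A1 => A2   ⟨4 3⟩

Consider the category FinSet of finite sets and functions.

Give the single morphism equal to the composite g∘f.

Answer: ⟨4 4 3 3 3⟩

Derivation:
  0 f=>0 g=>4
  1 f=>0 g=>4
  2 f=>1 g=>3
  3 f=>1 g=>3
  4 f=>1 g=>3
⟦path⟧: ⟨4 4 3 3 3⟩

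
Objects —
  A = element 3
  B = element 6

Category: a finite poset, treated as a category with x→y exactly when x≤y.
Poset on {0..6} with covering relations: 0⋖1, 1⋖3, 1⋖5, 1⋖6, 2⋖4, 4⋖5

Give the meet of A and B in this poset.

Lower bounds of A=3 and B=6: {0,1}
  0 <= 1
  1 <= 1
glb = 1

Answer: A∧B = 1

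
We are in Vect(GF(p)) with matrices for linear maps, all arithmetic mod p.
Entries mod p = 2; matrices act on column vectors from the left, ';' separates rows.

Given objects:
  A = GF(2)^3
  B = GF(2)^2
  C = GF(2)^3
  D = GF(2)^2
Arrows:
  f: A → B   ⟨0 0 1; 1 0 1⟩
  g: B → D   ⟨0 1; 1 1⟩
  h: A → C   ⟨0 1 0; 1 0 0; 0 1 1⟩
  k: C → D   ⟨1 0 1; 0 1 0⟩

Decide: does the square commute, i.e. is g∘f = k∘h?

Answer: DOES NOT COMMUTE

Derivation:
Path 1 = f;g:
  e0=⟨1,0,0⟩ f→⟨0,1⟩ g→⟨1,1⟩
  e1=⟨0,1,0⟩ f→⟨0,0⟩ g→⟨0,0⟩
  e2=⟨0,0,1⟩ f→⟨1,1⟩ g→⟨1,0⟩
  composite₁ = ⟨1 0 1; 1 0 0⟩
Path 2 = h;k:
  e0=⟨1,0,0⟩ h→⟨0,1,0⟩ k→⟨0,1⟩
  e1=⟨0,1,0⟩ h→⟨1,0,1⟩ k→⟨0,0⟩
  e2=⟨0,0,1⟩ h→⟨0,0,1⟩ k→⟨1,0⟩
  composite₂ = ⟨0 0 1; 1 0 0⟩
Equal? differ; not commutative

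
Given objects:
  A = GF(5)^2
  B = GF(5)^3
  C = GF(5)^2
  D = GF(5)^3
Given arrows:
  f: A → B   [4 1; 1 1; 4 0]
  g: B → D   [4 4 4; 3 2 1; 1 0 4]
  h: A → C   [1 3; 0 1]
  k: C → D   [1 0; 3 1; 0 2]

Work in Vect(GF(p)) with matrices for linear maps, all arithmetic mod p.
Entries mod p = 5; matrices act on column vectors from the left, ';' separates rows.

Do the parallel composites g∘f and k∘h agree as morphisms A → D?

Path 1 = f;g:
  e0=(1,0) f→(4,1,4) g→(1,3,0)
  e1=(0,1) f→(1,1,0) g→(3,0,1)
  result₁ = [1 3; 3 0; 0 1]
Path 2 = h;k:
  e0=(1,0) h→(1,0) k→(1,3,0)
  e1=(0,1) h→(3,1) k→(3,0,2)
  result₂ = [1 3; 3 0; 0 2]
Equal? NO — does not commute

Answer: DOES NOT COMMUTE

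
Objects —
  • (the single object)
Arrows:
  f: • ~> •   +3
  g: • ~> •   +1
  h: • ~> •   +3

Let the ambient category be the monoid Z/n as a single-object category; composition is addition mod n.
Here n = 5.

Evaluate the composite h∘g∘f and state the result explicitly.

Answer: +2

Work:
  0 +3≡3 +1≡4 +3≡2  (mod 5)
composite: +2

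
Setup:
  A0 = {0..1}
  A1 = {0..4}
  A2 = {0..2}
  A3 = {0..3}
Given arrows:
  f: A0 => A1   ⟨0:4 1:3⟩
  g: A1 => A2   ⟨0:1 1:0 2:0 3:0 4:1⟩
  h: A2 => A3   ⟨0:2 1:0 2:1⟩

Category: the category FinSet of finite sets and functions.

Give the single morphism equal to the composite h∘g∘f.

  0 f=>4 g=>1 h=>0
  1 f=>3 g=>0 h=>2
⟦path⟧: ⟨0:0 1:2⟩

Answer: ⟨0:0 1:2⟩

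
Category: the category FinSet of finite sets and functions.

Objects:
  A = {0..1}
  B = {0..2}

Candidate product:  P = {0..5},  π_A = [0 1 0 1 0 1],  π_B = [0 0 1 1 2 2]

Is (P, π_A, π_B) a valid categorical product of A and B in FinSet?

Answer: VALID PRODUCT

Work:
|A|·|B| = 2·3 = 6;  |P| = 6
Check the pairing map k ↦ (π_A(k), π_B(k)):
  0 -> (0,0)
  1 -> (1,0)
  2 -> (0,1)
  3 -> (1,1)
  4 -> (0,2)
  5 -> (1,2)
distinct pairs in image: 6 / 6 needed
  → bijection onto A×B; projections well-typed.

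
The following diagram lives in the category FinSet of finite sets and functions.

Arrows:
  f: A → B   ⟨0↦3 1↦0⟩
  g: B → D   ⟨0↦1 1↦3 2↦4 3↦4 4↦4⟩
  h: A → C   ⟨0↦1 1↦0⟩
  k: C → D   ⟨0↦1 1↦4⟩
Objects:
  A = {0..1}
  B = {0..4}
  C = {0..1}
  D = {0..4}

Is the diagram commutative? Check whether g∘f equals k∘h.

Answer: COMMUTES

Derivation:
Along f;g (path 1):
  0 f→3 g→4
  1 f→0 g→1
  ⟦path⟧₁ = ⟨0↦4 1↦1⟩
Along h;k (path 2):
  0 h→1 k→4
  1 h→0 k→1
  ⟦path⟧₂ = ⟨0↦4 1↦1⟩
Equal? YES — commutes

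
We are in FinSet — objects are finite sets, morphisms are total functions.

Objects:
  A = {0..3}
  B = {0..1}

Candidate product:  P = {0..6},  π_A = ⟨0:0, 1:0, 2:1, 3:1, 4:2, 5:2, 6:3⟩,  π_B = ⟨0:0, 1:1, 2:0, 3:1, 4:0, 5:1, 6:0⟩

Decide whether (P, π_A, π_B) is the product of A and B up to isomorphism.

Answer: NOT A VALID PRODUCT — |P|=7 ≠ |A|·|B|=8

Trace:
|A|·|B| = 4·2 = 8;  |P| = 7
  → cardinalities differ; no bijection possible.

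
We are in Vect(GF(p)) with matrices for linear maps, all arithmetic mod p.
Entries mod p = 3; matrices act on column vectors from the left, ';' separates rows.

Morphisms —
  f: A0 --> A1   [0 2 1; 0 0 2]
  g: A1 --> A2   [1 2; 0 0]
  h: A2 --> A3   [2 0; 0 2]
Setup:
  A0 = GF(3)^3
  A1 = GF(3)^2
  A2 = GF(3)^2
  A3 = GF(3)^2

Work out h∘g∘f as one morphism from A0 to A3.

Answer: [0 1 1; 0 0 0]

Trace:
  e0=(1,0,0) f-->(0,0) g-->(0,0) h-->(0,0)
  e1=(0,1,0) f-->(2,0) g-->(2,0) h-->(1,0)
  e2=(0,0,1) f-->(1,2) g-->(2,0) h-->(1,0)
composite: [0 1 1; 0 0 0]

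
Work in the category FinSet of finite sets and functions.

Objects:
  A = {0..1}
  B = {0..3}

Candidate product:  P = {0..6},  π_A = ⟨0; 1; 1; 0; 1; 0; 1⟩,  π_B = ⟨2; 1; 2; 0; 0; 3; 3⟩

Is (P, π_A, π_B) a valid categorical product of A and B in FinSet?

|A|·|B| = 2·4 = 8;  |P| = 7
  → cardinalities differ; no bijection possible.

Answer: NOT A VALID PRODUCT — |P|=7 ≠ |A|·|B|=8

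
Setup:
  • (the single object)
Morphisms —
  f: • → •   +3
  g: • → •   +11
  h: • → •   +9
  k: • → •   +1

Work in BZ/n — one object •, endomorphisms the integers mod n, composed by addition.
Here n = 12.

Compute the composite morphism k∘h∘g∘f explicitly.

Answer: +0

Trace:
  0 +3≡3 +11≡2 +9≡11 +1≡0  (mod 12)
⟦path⟧: +0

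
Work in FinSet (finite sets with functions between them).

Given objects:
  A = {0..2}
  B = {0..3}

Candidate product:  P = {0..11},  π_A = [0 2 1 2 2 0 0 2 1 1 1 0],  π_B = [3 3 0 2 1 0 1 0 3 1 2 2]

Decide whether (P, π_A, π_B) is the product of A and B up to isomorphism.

Answer: VALID PRODUCT

Work:
|A|·|B| = 3·4 = 12;  |P| = 12
Check the pairing map k ↦ (π_A(k), π_B(k)):
  0 ↦ (0,3)
  1 ↦ (2,3)
  2 ↦ (1,0)
  3 ↦ (2,2)
  4 ↦ (2,1)
  5 ↦ (0,0)
  6 ↦ (0,1)
  7 ↦ (2,0)
  8 ↦ (1,3)
  9 ↦ (1,1)
  10 ↦ (1,2)
  11 ↦ (0,2)
distinct pairs in image: 12 / 12 needed
  → bijection onto A×B; projections well-typed.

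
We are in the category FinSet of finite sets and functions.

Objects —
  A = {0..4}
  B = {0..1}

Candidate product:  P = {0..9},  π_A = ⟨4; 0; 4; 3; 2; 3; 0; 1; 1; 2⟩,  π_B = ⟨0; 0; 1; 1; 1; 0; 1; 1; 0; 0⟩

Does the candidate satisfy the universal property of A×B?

|A|·|B| = 5·2 = 10;  |P| = 10
Check the pairing map k ↦ (π_A(k), π_B(k)):
  0 ↦ (4,0)
  1 ↦ (0,0)
  2 ↦ (4,1)
  3 ↦ (3,1)
  4 ↦ (2,1)
  5 ↦ (3,0)
  6 ↦ (0,1)
  7 ↦ (1,1)
  8 ↦ (1,0)
  9 ↦ (2,0)
distinct pairs in image: 10 / 10 needed
  → bijection onto A×B; projections well-typed.

Answer: VALID PRODUCT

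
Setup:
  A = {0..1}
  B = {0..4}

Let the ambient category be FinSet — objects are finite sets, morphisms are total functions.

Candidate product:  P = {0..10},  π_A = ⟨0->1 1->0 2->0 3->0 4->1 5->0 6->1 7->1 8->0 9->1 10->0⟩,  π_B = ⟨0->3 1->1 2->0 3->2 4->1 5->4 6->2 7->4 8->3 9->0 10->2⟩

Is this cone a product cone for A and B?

Answer: NOT A VALID PRODUCT — |P|=11 ≠ |A|·|B|=10

Trace:
|A|·|B| = 2·5 = 10;  |P| = 11
  → cardinalities differ; no bijection possible.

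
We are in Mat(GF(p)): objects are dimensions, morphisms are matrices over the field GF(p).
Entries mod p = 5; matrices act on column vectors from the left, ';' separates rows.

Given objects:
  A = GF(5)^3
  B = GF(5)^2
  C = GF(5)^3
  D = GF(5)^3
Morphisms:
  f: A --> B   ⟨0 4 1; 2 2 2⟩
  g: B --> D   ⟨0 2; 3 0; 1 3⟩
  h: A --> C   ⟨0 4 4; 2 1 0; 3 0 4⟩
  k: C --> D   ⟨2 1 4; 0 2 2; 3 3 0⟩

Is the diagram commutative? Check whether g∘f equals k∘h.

Answer: COMMUTES

Derivation:
Along f;g (path 1):
  e0=(1,0,0) f-->(0,2) g-->(4,0,1)
  e1=(0,1,0) f-->(4,2) g-->(4,2,0)
  e2=(0,0,1) f-->(1,2) g-->(4,3,2)
  result₁ = ⟨4 4 4; 0 2 3; 1 0 2⟩
Along h;k (path 2):
  e0=(1,0,0) h-->(0,2,3) k-->(4,0,1)
  e1=(0,1,0) h-->(4,1,0) k-->(4,2,0)
  e2=(0,0,1) h-->(4,0,4) k-->(4,3,2)
  result₂ = ⟨4 4 4; 0 2 3; 1 0 2⟩
Equal? YES — commutes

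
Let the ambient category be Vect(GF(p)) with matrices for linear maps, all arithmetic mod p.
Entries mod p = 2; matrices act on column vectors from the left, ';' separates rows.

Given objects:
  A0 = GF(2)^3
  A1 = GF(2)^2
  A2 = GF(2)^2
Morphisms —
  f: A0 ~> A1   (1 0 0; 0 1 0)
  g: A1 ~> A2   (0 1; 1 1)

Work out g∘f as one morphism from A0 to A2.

  e0=[1,0,0] f~>[1,0] g~>[0,1]
  e1=[0,1,0] f~>[0,1] g~>[1,1]
  e2=[0,0,1] f~>[0,0] g~>[0,0]
result: (0 1 0; 1 1 0)

Answer: (0 1 0; 1 1 0)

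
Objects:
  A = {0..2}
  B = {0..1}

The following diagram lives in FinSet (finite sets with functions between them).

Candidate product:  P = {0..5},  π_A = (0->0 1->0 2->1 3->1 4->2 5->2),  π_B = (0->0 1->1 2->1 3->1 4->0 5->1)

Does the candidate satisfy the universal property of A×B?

|A|·|B| = 3·2 = 6;  |P| = 6
Check the pairing map k ↦ (π_A(k), π_B(k)):
  0 -> (0,0)
  1 -> (0,1)
  2 -> (1,1)
  3 -> (1,1)  ✗ repeats pair of k=2
  4 -> (2,0)
  5 -> (2,1)
distinct pairs in image: 5 / 6 needed
  → (1,1) hit at k=2 and k=3

Answer: NOT A VALID PRODUCT — duplicate pair at indices 3,2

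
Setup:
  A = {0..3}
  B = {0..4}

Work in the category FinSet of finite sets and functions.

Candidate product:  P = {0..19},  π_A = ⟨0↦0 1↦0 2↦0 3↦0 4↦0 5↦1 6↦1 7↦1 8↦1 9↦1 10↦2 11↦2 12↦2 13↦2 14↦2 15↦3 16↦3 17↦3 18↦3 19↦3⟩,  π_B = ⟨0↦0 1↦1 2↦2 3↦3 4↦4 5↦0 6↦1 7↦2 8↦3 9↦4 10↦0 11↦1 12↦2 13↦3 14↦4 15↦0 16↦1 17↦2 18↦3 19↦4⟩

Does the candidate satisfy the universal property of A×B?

|A|·|B| = 4·5 = 20;  |P| = 20
Check the pairing map k ↦ (π_A(k), π_B(k)):
  0 ↦ (0,0)
  1 ↦ (0,1)
  2 ↦ (0,2)
  3 ↦ (0,3)
  4 ↦ (0,4)
  5 ↦ (1,0)
  6 ↦ (1,1)
  7 ↦ (1,2)
  8 ↦ (1,3)
  9 ↦ (1,4)
  10 ↦ (2,0)
  11 ↦ (2,1)
  12 ↦ (2,2)
  13 ↦ (2,3)
  14 ↦ (2,4)
  15 ↦ (3,0)
  16 ↦ (3,1)
  17 ↦ (3,2)
  18 ↦ (3,3)
  19 ↦ (3,4)
distinct pairs in image: 20 / 20 needed
  → bijection onto A×B; projections well-typed.

Answer: VALID PRODUCT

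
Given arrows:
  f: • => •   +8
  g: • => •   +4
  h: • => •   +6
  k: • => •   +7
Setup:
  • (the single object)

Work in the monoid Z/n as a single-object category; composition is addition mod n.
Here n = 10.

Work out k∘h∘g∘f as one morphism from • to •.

  0 +8≡8 +4≡2 +6≡8 +7≡5  (mod 10)
composite: +5

Answer: +5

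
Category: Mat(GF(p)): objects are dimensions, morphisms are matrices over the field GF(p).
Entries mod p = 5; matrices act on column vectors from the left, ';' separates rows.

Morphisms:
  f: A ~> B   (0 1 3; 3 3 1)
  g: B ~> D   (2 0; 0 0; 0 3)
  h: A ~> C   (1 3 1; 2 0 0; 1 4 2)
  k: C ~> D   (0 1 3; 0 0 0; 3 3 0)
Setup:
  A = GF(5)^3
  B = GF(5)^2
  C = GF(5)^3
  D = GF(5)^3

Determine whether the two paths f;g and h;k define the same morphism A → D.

Answer: COMMUTES

Work:
1) trace f;g:
  e0=⟨1,0,0⟩ f~>⟨0,3⟩ g~>⟨0,0,4⟩
  e1=⟨0,1,0⟩ f~>⟨1,3⟩ g~>⟨2,0,4⟩
  e2=⟨0,0,1⟩ f~>⟨3,1⟩ g~>⟨1,0,3⟩
  composite₁ = (0 2 1; 0 0 0; 4 4 3)
2) trace h;k:
  e0=⟨1,0,0⟩ h~>⟨1,2,1⟩ k~>⟨0,0,4⟩
  e1=⟨0,1,0⟩ h~>⟨3,0,4⟩ k~>⟨2,0,4⟩
  e2=⟨0,0,1⟩ h~>⟨1,0,2⟩ k~>⟨1,0,3⟩
  composite₂ = (0 2 1; 0 0 0; 4 4 3)
Equal? equal; square commutes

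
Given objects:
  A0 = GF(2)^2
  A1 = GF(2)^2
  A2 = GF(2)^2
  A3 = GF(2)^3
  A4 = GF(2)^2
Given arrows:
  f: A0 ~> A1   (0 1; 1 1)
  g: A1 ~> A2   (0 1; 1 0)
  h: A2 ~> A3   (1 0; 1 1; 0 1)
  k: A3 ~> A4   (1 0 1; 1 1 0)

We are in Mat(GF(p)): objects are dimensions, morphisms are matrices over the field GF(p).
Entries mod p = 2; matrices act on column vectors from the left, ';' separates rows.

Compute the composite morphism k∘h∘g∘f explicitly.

Answer: (1 0; 0 1)

Work:
  e0=⟨1,0⟩ f~>⟨0,1⟩ g~>⟨1,0⟩ h~>⟨1,1,0⟩ k~>⟨1,0⟩
  e1=⟨0,1⟩ f~>⟨1,1⟩ g~>⟨1,1⟩ h~>⟨1,0,1⟩ k~>⟨0,1⟩
composite: (1 0; 0 1)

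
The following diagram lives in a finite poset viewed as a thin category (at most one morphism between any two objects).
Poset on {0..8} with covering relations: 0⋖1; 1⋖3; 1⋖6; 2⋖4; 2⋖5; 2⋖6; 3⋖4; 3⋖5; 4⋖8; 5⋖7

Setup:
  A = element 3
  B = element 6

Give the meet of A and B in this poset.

Common predecessors of 3,6: {0,1}
  0 <= 1
  1 <= 1
glb = 1

Answer: A∧B = 1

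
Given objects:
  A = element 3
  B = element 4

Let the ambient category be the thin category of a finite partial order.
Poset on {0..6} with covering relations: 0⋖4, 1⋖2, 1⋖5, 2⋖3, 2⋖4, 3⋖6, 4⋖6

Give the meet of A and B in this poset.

Answer: A∧B = 2

Derivation:
{x : x⊑A ∧ x⊑B} = {1,2}  (A=3, B=4)
  1 ⊑ 2
  2 ⊑ 2
glb = 2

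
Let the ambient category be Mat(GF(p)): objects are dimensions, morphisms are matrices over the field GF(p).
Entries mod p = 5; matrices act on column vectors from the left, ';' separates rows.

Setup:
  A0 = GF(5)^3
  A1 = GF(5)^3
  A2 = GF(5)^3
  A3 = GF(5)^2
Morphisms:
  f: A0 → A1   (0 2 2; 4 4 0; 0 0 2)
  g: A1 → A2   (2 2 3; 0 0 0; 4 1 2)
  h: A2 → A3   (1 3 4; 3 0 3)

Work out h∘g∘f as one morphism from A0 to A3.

Answer: (4 0 3; 1 2 1)

Work:
  e0=(1,0,0) f→(0,4,0) g→(3,0,4) h→(4,1)
  e1=(0,1,0) f→(2,4,0) g→(2,0,2) h→(0,2)
  e2=(0,0,1) f→(2,0,2) g→(0,0,2) h→(3,1)
result: (4 0 3; 1 2 1)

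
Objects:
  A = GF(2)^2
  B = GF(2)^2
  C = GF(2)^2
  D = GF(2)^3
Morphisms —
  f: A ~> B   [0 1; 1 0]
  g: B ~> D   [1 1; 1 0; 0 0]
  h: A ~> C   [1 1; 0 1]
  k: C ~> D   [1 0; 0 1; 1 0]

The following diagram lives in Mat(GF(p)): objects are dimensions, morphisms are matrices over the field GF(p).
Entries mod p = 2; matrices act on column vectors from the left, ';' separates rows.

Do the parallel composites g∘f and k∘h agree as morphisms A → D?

1) trace f;g:
  e0=[1,0] f~>[0,1] g~>[1,0,0]
  e1=[0,1] f~>[1,0] g~>[1,1,0]
  composite₁ = [1 1; 0 1; 0 0]
2) trace h;k:
  e0=[1,0] h~>[1,0] k~>[1,0,1]
  e1=[0,1] h~>[1,1] k~>[1,1,1]
  composite₂ = [1 1; 0 1; 1 1]
Equal? NO — does not commute

Answer: DOES NOT COMMUTE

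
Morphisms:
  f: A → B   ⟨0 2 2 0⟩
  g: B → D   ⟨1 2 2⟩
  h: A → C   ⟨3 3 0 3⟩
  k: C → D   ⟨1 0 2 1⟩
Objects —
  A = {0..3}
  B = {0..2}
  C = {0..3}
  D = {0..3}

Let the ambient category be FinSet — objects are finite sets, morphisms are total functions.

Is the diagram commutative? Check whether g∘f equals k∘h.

Answer: DOES NOT COMMUTE

Trace:
1) trace f;g:
  0 f→0 g→1
  1 f→2 g→2
  2 f→2 g→2
  3 f→0 g→1
  composite₁ = ⟨1 2 2 1⟩
2) trace h;k:
  0 h→3 k→1
  1 h→3 k→1
  2 h→0 k→1
  3 h→3 k→1
  composite₂ = ⟨1 1 1 1⟩
Equal? NO — does not commute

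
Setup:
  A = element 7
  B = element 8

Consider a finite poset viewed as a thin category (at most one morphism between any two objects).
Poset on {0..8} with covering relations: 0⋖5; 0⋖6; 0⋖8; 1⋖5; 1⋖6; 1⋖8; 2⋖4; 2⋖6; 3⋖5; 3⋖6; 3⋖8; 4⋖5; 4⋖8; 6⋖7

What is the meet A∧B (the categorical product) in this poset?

{x : x<=A ∧ x<=B} = {0,1,2,3}  (A=7, B=8)
  maximal lower bounds 0 and 1 are incomparable: neither 0<=1 nor 1<=0
→ no greatest lower bound exists

Answer: NO MEET EXISTS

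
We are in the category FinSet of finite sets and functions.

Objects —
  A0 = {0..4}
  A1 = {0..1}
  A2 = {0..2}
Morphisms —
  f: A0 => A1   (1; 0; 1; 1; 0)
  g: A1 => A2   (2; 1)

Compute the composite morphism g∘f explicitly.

Answer: (1; 2; 1; 1; 2)

Derivation:
  0 f=>1 g=>1
  1 f=>0 g=>2
  2 f=>1 g=>1
  3 f=>1 g=>1
  4 f=>0 g=>2
result: (1; 2; 1; 1; 2)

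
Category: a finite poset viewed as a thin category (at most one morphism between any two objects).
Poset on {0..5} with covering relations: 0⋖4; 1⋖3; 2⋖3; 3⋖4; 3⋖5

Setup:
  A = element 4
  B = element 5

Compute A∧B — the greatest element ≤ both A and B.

Answer: A∧B = 3

Work:
Lower bounds of A=4 and B=5: {1,2,3}
  1 ⊑ 3
  2 ⊑ 3
  3 ⊑ 3
glb = 3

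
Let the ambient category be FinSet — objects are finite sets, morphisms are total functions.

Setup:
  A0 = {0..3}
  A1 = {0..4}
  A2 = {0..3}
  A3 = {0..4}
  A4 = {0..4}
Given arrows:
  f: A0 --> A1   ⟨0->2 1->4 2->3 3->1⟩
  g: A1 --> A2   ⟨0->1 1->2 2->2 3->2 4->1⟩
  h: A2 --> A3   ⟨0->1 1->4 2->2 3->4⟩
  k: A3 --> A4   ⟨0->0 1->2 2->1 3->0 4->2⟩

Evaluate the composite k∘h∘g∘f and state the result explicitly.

Answer: ⟨0->1 1->2 2->1 3->1⟩

Derivation:
  0 f-->2 g-->2 h-->2 k-->1
  1 f-->4 g-->1 h-->4 k-->2
  2 f-->3 g-->2 h-->2 k-->1
  3 f-->1 g-->2 h-->2 k-->1
result: ⟨0->1 1->2 2->1 3->1⟩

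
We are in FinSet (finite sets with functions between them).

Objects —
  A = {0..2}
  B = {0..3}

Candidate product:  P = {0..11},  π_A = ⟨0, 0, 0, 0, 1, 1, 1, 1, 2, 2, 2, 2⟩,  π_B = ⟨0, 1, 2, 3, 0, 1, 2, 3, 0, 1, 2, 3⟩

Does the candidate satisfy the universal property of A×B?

Answer: VALID PRODUCT

Work:
|A|·|B| = 3·4 = 12;  |P| = 12
Check the pairing map k ↦ (π_A(k), π_B(k)):
  0 -> (0,0)
  1 -> (0,1)
  2 -> (0,2)
  3 -> (0,3)
  4 -> (1,0)
  5 -> (1,1)
  6 -> (1,2)
  7 -> (1,3)
  8 -> (2,0)
  9 -> (2,1)
  10 -> (2,2)
  11 -> (2,3)
distinct pairs in image: 12 / 12 needed
  → bijection onto A×B; projections well-typed.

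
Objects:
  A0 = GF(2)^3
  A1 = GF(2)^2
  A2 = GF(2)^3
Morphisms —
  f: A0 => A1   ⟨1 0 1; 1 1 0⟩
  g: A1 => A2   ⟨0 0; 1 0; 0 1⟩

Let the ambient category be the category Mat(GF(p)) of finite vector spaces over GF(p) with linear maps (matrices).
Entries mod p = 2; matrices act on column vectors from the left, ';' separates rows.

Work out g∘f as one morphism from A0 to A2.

  e0=⟨1,0,0⟩ f=>⟨1,1⟩ g=>⟨0,1,1⟩
  e1=⟨0,1,0⟩ f=>⟨0,1⟩ g=>⟨0,0,1⟩
  e2=⟨0,0,1⟩ f=>⟨1,0⟩ g=>⟨0,1,0⟩
⟦path⟧: ⟨0 0 0; 1 0 1; 1 1 0⟩

Answer: ⟨0 0 0; 1 0 1; 1 1 0⟩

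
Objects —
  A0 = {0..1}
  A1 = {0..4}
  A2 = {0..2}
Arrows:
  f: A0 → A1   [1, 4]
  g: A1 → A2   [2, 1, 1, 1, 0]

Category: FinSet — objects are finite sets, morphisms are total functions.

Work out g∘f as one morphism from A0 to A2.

  0 f→1 g→1
  1 f→4 g→0
result: [1, 0]

Answer: [1, 0]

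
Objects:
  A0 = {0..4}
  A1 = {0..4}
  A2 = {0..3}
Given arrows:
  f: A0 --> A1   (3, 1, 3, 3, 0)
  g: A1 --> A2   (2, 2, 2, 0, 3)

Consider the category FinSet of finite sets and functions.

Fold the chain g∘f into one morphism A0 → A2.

  0 f-->3 g-->0
  1 f-->1 g-->2
  2 f-->3 g-->0
  3 f-->3 g-->0
  4 f-->0 g-->2
result: (0, 2, 0, 0, 2)

Answer: (0, 2, 0, 0, 2)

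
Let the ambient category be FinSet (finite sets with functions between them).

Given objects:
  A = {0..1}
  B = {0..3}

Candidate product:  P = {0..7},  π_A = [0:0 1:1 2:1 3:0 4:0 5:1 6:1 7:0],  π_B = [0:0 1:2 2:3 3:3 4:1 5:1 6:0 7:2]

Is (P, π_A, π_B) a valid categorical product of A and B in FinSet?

|A|·|B| = 2·4 = 8;  |P| = 8
Check the pairing map k ↦ (π_A(k), π_B(k)):
  0 : (0,0)
  1 : (1,2)
  2 : (1,3)
  3 : (0,3)
  4 : (0,1)
  5 : (1,1)
  6 : (1,0)
  7 : (0,2)
distinct pairs in image: 8 / 8 needed
  → bijection onto A×B; projections well-typed.

Answer: VALID PRODUCT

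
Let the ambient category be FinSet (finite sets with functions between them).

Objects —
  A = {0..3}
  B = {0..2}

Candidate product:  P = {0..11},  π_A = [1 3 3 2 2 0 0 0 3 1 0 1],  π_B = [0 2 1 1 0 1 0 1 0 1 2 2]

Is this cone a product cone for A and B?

|A|·|B| = 4·3 = 12;  |P| = 12
Check the pairing map k ↦ (π_A(k), π_B(k)):
  0 : (1,0)
  1 : (3,2)
  2 : (3,1)
  3 : (2,1)
  4 : (2,0)
  5 : (0,1)
  6 : (0,0)
  7 : (0,1)  ✗ repeats pair of k=5
  8 : (3,0)
  9 : (1,1)
  10 : (0,2)
  11 : (1,2)
distinct pairs in image: 11 / 12 needed
  → (0,1) hit at k=5 and k=7

Answer: NOT A VALID PRODUCT — duplicate pair at indices 7,5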